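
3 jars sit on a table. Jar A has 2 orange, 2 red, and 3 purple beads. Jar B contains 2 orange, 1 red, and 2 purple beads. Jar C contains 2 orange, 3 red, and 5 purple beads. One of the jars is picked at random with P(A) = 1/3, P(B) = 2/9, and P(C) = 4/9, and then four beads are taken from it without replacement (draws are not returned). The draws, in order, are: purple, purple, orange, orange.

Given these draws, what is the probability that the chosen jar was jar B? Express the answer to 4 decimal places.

The likelihood of the observed sequence under each hypothesis: P(data | jar A) = (3/7)(2/6)(2/5)(1/4) = 0.014286; P(data | jar B) = (2/5)(1/4)(2/3)(1/2) = 0.033333; P(data | jar C) = (5/10)(4/9)(2/8)(1/7) = 0.0079365.
The prior-weighted likelihoods are 1/3 · 0.014286 = 0.0047619, 2/9 · 0.033333 = 0.0074074, 4/9 · 0.0079365 = 0.0035273; summing to 0.015697.
Hence P(jar B | data) = (0.0074074) / (0.015697) = 0.47191.

0.4719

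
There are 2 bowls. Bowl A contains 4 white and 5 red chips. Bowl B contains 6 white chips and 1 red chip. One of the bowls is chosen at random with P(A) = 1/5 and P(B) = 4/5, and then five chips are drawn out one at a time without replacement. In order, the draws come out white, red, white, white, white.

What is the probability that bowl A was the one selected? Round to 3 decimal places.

For each hypothesis, P(data | H) works out to: P(data | bowl A) = (4/9)(5/8)(3/7)(2/6)(1/5) = 1/126; P(data | bowl B) = (6/7)(1/6)(5/5)(4/4)(3/3) = 1/7.
The prior-weighted likelihoods are 1/5 · 1/126 = 1/630, 4/5 · 1/7 = 4/35; summing to 73/630.
Hence P(bowl A | data) = (1/630) / (73/630) = 1/73.

0.014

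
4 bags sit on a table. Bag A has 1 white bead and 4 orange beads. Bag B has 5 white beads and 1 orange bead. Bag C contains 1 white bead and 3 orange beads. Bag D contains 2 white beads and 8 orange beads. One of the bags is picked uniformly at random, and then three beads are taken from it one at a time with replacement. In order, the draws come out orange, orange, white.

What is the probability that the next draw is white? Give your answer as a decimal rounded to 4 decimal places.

0.2517

The likelihood of the observed sequence under each hypothesis: P(data | bag A) = (4/5)(4/5)(1/5) = 0.128; P(data | bag B) = (1/6)(1/6)(5/6) = 0.023148; P(data | bag C) = (3/4)(3/4)(1/4) = 0.14062; P(data | bag D) = (8/10)(8/10)(2/10) = 0.128.
Weighting by the prior gives 1/4 · 0.128 = 0.032, 1/4 · 0.023148 = 0.005787, 1/4 · 0.14062 = 0.035156, 1/4 · 0.128 = 0.032; with total 0.10494.
Normalising, the posterior is P(bag A | data) = 0.30493, P(bag B | data) = 0.055144, P(bag C | data) = 0.335, P(bag D | data) = 0.30493.
The predictive probability is P(white next | data) = (1/5)(0.30493) + (5/6)(0.055144) + (1/4)(0.335) + (1/5)(0.30493) = 0.25167.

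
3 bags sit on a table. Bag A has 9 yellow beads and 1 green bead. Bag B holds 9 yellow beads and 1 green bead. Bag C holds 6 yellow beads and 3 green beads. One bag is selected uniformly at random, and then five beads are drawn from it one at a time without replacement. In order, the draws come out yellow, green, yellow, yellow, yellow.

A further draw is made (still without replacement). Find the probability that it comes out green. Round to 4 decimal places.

0.1316

The likelihood of the observed sequence under each hypothesis: P(data | bag A) = (9/10)(1/9)(8/8)(7/7)(6/6) = 1/10; P(data | bag B) = (9/10)(1/9)(8/8)(7/7)(6/6) = 1/10; P(data | bag C) = (6/9)(3/8)(5/7)(4/6)(3/5) = 1/14.
Multiplying each by its prior: 1/3 · 1/10 = 1/30, 1/3 · 1/10 = 1/30, 1/3 · 1/14 = 1/42; summing to 19/210.
Normalising, the posterior is P(bag A | data) = 7/19, P(bag B | data) = 7/19, P(bag C | data) = 5/19.
Averaging over the posterior, P(green next | data) = (0)(7/19) + (0)(7/19) + (1/2)(5/19) = 5/38.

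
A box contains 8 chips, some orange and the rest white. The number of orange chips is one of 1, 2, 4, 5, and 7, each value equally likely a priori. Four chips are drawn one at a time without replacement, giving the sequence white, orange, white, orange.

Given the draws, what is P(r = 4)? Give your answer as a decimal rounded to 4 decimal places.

0.4444

The likelihood of the observed sequence under each hypothesis: P(data | r = 1) = (7/8)(1/7)(6/6)(0/5) = 0; P(data | r = 2) = (6/8)(2/7)(5/6)(1/5) = 1/28; P(data | r = 4) = (4/8)(4/7)(3/6)(3/5) = 3/35; P(data | r = 5) = (3/8)(5/7)(2/6)(4/5) = 1/14; P(data | r = 7) = (1/8)(7/7)(0/6) = 0.
Multiplying each by its prior: 1/5 · 0 = 0, 1/5 · 1/28 = 1/140, 1/5 · 3/35 = 3/175, 1/5 · 1/14 = 1/70, 1/5 · 0 = 0; summing to 27/700.
Hence P(r = 4 | data) = (3/175) / (27/700) = 4/9.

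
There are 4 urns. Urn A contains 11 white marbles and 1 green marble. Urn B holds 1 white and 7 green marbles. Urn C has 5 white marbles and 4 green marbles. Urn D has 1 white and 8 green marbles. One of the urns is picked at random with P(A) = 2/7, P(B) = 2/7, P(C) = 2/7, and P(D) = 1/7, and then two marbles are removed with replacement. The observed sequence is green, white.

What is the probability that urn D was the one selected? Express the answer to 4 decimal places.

0.1024

For each hypothesis, P(data | H) works out to: P(data | urn A) = (1/12)(11/12) = 11/144; P(data | urn B) = (7/8)(1/8) = 7/64; P(data | urn C) = (4/9)(5/9) = 20/81; P(data | urn D) = (8/9)(1/9) = 8/81.
Multiplying each by its prior: 2/7 · 11/144 = 11/504, 2/7 · 7/64 = 1/32, 2/7 · 20/81 = 40/567, 1/7 · 8/81 = 8/567; summing to 119/864.
Therefore the posterior P(urn D | data) = (8/567) / (119/864) = 256/2499.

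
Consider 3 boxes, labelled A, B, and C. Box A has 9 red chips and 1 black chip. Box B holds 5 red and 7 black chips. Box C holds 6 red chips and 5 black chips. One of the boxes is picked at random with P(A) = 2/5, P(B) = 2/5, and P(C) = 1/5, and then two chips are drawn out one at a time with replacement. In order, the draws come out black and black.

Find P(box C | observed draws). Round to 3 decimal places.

Compute the likelihood of the observed sequence for each case: P(data | box A) = (1/10)(1/10) = 0.01; P(data | box B) = (7/12)(7/12) = 0.34028; P(data | box C) = (5/11)(5/11) = 0.20661.
The prior-weighted likelihoods are 2/5 · 0.01 = 0.004, 2/5 · 0.34028 = 0.13611, 1/5 · 0.20661 = 0.041322; with total 0.18143.
By Bayes' rule, P(box C | data) = (0.041322) / (0.18143) = 0.22775.

0.228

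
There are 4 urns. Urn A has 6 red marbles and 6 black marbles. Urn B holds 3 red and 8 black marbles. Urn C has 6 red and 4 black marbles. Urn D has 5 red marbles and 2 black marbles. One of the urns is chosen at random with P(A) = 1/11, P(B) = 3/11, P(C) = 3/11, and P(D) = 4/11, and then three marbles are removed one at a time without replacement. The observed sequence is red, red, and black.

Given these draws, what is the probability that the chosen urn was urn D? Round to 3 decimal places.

0.494

Compute the likelihood of the observed sequence for each case: P(data | urn A) = (6/12)(5/11)(6/10) = 0.13636; P(data | urn B) = (3/11)(2/10)(8/9) = 0.048485; P(data | urn C) = (6/10)(5/9)(4/8) = 0.16667; P(data | urn D) = (5/7)(4/6)(2/5) = 0.19048.
Multiplying each by its prior: 1/11 · 0.13636 = 0.012397, 3/11 · 0.048485 = 0.013223, 3/11 · 0.16667 = 0.045455, 4/11 · 0.19048 = 0.069264; these sum to 0.14034.
Hence P(urn D | data) = (0.069264) / (0.14034) = 0.49355.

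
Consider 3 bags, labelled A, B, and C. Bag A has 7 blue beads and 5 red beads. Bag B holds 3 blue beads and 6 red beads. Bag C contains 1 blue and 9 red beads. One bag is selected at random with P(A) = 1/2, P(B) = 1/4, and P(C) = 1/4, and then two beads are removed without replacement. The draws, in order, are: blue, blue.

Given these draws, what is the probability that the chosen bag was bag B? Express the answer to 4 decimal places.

0.1158

Under each hypothesis, the probability of the observed sequence is: P(data | bag A) = (7/12)(6/11) = 7/22; P(data | bag B) = (3/9)(2/8) = 1/12; P(data | bag C) = (1/10)(0/9) = 0.
Multiplying each by its prior: 1/2 · 7/22 = 7/44, 1/4 · 1/12 = 1/48, 1/4 · 0 = 0; these sum to 95/528.
By Bayes' rule, P(bag B | data) = (1/48) / (95/528) = 11/95.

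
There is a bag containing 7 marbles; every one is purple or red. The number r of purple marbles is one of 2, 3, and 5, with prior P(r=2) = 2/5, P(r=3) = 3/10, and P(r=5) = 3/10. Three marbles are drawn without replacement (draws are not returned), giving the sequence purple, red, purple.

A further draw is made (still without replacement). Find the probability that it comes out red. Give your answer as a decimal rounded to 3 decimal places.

0.534

Under each hypothesis, the probability of the observed sequence is: P(data | r = 2) = (2/7)(5/6)(1/5) = 1/21; P(data | r = 3) = (3/7)(4/6)(2/5) = 4/35; P(data | r = 5) = (5/7)(2/6)(4/5) = 4/21.
Weighting by the prior gives 2/5 · 1/21 = 2/105, 3/10 · 4/35 = 6/175, 3/10 · 4/21 = 2/35; these sum to 58/525.
Normalising, the posterior is P(r = 2 | data) = 5/29, P(r = 3 | data) = 9/29, P(r = 5 | data) = 15/29.
Averaging over the posterior, P(red next | data) = (1)(5/29) + (3/4)(9/29) + (1/4)(15/29) = 31/58.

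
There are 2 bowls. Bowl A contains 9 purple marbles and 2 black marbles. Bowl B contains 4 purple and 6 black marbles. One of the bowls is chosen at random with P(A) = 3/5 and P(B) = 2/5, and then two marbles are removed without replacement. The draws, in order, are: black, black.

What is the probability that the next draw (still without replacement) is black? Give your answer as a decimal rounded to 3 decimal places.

0.462

For each hypothesis, P(data | H) works out to: P(data | bowl A) = (2/11)(1/10) = 1/55; P(data | bowl B) = (6/10)(5/9) = 1/3.
Weighting by the prior gives 3/5 · 1/55 = 3/275, 2/5 · 1/3 = 2/15; these sum to 119/825.
Dividing through by the total gives posterior P(bowl A | data) = 9/119, P(bowl B | data) = 110/119.
Averaging over the posterior, P(black next | data) = (0)(9/119) + (1/2)(110/119) = 55/119.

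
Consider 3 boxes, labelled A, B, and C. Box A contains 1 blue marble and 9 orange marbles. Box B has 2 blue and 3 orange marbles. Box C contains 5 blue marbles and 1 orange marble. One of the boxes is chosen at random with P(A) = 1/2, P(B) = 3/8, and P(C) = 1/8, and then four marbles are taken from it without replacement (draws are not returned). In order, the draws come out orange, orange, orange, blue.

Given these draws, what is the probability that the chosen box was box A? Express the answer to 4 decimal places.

For each hypothesis, P(data | H) works out to: P(data | box A) = (9/10)(8/9)(7/8)(1/7) = 1/10; P(data | box B) = (3/5)(2/4)(1/3)(2/2) = 1/10; P(data | box C) = (1/6)(0/5) = 0.
Multiplying each by its prior: 1/2 · 1/10 = 1/20, 3/8 · 1/10 = 3/80, 1/8 · 0 = 0; with total 7/80.
Therefore the posterior P(box A | data) = (1/20) / (7/80) = 4/7.

0.5714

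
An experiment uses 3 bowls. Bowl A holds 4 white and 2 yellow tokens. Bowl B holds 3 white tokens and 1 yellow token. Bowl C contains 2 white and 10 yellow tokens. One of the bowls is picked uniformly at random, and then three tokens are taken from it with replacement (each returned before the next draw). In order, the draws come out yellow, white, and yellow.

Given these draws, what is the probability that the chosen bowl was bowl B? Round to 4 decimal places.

For each hypothesis, P(data | H) works out to: P(data | bowl A) = (2/6)(4/6)(2/6) = 0.074074; P(data | bowl B) = (1/4)(3/4)(1/4) = 0.046875; P(data | bowl C) = (10/12)(2/12)(10/12) = 0.11574.
Multiplying each by its prior: 1/3 · 0.074074 = 0.024691, 1/3 · 0.046875 = 0.015625, 1/3 · 0.11574 = 0.03858; with total 0.078897.
Therefore the posterior P(bowl B | data) = (0.015625) / (0.078897) = 0.19804.

0.1980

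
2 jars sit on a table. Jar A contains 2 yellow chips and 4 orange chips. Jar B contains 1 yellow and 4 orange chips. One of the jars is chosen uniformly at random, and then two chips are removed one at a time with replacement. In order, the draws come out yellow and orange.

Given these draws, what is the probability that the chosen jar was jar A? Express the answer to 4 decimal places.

0.5814

Under each hypothesis, the probability of the observed sequence is: P(data | jar A) = (2/6)(4/6) = 2/9; P(data | jar B) = (1/5)(4/5) = 4/25.
Multiplying each by its prior: 1/2 · 2/9 = 1/9, 1/2 · 4/25 = 2/25; summing to 43/225.
So P(jar A | data) = (1/9) / (43/225) = 25/43.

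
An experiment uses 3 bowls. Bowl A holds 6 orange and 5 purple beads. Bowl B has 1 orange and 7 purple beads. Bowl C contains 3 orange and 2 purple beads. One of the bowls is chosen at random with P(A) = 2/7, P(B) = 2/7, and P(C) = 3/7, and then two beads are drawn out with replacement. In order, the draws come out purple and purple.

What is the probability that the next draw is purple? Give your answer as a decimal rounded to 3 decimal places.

0.709

The likelihood of the observed sequence under each hypothesis: P(data | bowl A) = (5/11)(5/11) = 0.20661; P(data | bowl B) = (7/8)(7/8) = 0.76562; P(data | bowl C) = (2/5)(2/5) = 0.16.
The prior-weighted likelihoods are 2/7 · 0.20661 = 0.059032, 2/7 · 0.76562 = 0.21875, 3/7 · 0.16 = 0.068571; summing to 0.34635.
Normalising, the posterior is P(bowl A | data) = 0.17044, P(bowl B | data) = 0.63158, P(bowl C | data) = 0.19798.
So P(purple next | data) = Σ P(purple next | H) P(H | data) = (5/11)(0.17044) + (7/8)(0.63158) + (2/5)(0.19798) = 0.7093.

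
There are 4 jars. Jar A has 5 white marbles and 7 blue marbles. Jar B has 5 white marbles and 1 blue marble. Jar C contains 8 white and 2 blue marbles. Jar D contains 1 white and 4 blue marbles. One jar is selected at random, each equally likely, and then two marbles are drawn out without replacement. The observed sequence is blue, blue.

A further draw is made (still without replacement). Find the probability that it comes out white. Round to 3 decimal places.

0.405

For each hypothesis, P(data | H) works out to: P(data | jar A) = (7/12)(6/11) = 0.31818; P(data | jar B) = (1/6)(0/5) = 0; P(data | jar C) = (2/10)(1/9) = 0.022222; P(data | jar D) = (4/5)(3/4) = 0.6.
Multiplying each by its prior: 1/4 · 0.31818 = 0.079545, 1/4 · 0 = 0, 1/4 · 0.022222 = 0.0055556, 1/4 · 0.6 = 0.15; summing to 0.2351.
Normalising, the posterior is P(jar A | data) = 0.33835, P(jar B | data) = 0, P(jar C | data) = 0.023631, P(jar D | data) = 0.63802.
Averaging over the posterior, P(white next | data) = (1/2)(0.33835) + (1)(0.023631) + (1/3)(0.63802) = 0.40548.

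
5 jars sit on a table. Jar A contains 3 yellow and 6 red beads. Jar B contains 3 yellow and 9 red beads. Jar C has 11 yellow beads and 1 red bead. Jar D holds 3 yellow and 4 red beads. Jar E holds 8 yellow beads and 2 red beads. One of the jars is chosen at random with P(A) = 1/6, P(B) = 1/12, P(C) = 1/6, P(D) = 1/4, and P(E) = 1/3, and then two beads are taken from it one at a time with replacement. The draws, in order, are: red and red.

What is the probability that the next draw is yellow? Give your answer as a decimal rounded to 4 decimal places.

0.3829

Under each hypothesis, the probability of the observed sequence is: P(data | jar A) = (6/9)(6/9) = 0.44444; P(data | jar B) = (9/12)(9/12) = 0.5625; P(data | jar C) = (1/12)(1/12) = 0.0069444; P(data | jar D) = (4/7)(4/7) = 0.32653; P(data | jar E) = (2/10)(2/10) = 0.04.
Multiplying each by its prior: 1/6 · 0.44444 = 0.074074, 1/12 · 0.5625 = 0.046875, 1/6 · 0.0069444 = 0.0011574, 1/4 · 0.32653 = 0.081633, 1/3 · 0.04 = 0.013333; these sum to 0.21707.
Normalising, the posterior is P(jar A | data) = 0.34124, P(jar B | data) = 0.21594, P(jar C | data) = 0.0053319, P(jar D | data) = 0.37606, P(jar E | data) = 0.061423.
So P(yellow next | data) = Σ P(yellow next | H) P(H | data) = (1/3)(0.34124) + (1/4)(0.21594) + (11/12)(0.0053319) + (3/7)(0.37606) + (4/5)(0.061423) = 0.38293.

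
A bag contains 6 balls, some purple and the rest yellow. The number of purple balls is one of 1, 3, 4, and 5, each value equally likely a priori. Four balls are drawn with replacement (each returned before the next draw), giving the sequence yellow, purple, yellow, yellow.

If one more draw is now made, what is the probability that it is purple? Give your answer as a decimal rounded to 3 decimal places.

0.357

Under each hypothesis, the probability of the observed sequence is: P(data | r = 1) = (5/6)(1/6)(5/6)(5/6) = 0.096451; P(data | r = 3) = (3/6)(3/6)(3/6)(3/6) = 0.0625; P(data | r = 4) = (2/6)(4/6)(2/6)(2/6) = 0.024691; P(data | r = 5) = (1/6)(5/6)(1/6)(1/6) = 0.003858.
The prior-weighted likelihoods are 1/4 · 0.096451 = 0.024113, 1/4 · 0.0625 = 0.015625, 1/4 · 0.024691 = 0.0061728, 1/4 · 0.003858 = 0.00096451; summing to 0.046875.
Dividing through by the total gives posterior P(r = 1 | data) = 0.5144, P(r = 3 | data) = 0.33333, P(r = 4 | data) = 0.13169, P(r = 5 | data) = 0.020576.
The predictive probability is P(purple next | data) = (1/6)(0.5144) + (1/2)(0.33333) + (2/3)(0.13169) + (5/6)(0.020576) = 0.35734.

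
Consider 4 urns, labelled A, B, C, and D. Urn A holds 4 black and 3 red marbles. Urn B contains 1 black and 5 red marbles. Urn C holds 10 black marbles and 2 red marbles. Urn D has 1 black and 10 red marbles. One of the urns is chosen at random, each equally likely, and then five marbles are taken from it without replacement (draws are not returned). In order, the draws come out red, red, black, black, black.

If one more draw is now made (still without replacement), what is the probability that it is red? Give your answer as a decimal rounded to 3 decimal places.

For each hypothesis, P(data | H) works out to: P(data | urn A) = (3/7)(2/6)(4/5)(3/4)(2/3) = 0.057143; P(data | urn B) = (5/6)(4/5)(1/4)(0/3) = 0; P(data | urn C) = (2/12)(1/11)(10/10)(9/9)(8/8) = 0.015152; P(data | urn D) = (10/11)(9/10)(1/9)(0/8) = 0.
Weighting by the prior gives 1/4 · 0.057143 = 0.014286, 1/4 · 0 = 0, 1/4 · 0.015152 = 0.0037879, 1/4 · 0 = 0; these sum to 0.018074.
Normalising, the posterior is P(urn A | data) = 0.79042, P(urn B | data) = 0, P(urn C | data) = 0.20958, P(urn D | data) = 0.
Averaging over the posterior, P(red next | data) = (1/2)(0.79042) + (0)(0.20958) = 0.39521.

0.395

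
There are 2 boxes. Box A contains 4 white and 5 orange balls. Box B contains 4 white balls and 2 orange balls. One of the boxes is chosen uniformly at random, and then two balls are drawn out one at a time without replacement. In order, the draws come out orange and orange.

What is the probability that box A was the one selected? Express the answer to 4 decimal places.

Under each hypothesis, the probability of the observed sequence is: P(data | box A) = (5/9)(4/8) = 5/18; P(data | box B) = (2/6)(1/5) = 1/15.
Multiplying each by its prior: 1/2 · 5/18 = 5/36, 1/2 · 1/15 = 1/30; with total 31/180.
By Bayes' rule, P(box A | data) = (5/36) / (31/180) = 25/31.

0.8065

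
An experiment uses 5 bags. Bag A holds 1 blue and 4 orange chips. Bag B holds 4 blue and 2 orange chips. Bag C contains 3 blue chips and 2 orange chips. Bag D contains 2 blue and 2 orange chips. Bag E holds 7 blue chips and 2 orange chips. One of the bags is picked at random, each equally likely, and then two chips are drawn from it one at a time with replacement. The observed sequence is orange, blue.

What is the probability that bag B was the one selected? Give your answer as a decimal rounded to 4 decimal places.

The likelihood of the observed sequence under each hypothesis: P(data | bag A) = (4/5)(1/5) = 0.16; P(data | bag B) = (2/6)(4/6) = 0.22222; P(data | bag C) = (2/5)(3/5) = 0.24; P(data | bag D) = (2/4)(2/4) = 0.25; P(data | bag E) = (2/9)(7/9) = 0.17284.
Weighting by the prior gives 1/5 · 0.16 = 0.032, 1/5 · 0.22222 = 0.044444, 1/5 · 0.24 = 0.048, 1/5 · 0.25 = 0.05, 1/5 · 0.17284 = 0.034568; summing to 0.20901.
Therefore the posterior P(bag B | data) = (0.044444) / (0.20901) = 0.21264.

0.2126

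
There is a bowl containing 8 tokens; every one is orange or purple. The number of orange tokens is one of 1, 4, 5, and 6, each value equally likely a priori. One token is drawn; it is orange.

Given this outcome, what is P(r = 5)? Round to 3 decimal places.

Under each hypothesis, the probability of this draw is: P(data | r = 1) = (1/8) = 1/8; P(data | r = 4) = (4/8) = 1/2; P(data | r = 5) = (5/8) = 5/8; P(data | r = 6) = (6/8) = 3/4.
Weighting by the prior gives 1/4 · 1/8 = 1/32, 1/4 · 1/2 = 1/8, 1/4 · 5/8 = 5/32, 1/4 · 3/4 = 3/16; these sum to 1/2.
So P(r = 5 | data) = (5/32) / (1/2) = 5/16.

0.313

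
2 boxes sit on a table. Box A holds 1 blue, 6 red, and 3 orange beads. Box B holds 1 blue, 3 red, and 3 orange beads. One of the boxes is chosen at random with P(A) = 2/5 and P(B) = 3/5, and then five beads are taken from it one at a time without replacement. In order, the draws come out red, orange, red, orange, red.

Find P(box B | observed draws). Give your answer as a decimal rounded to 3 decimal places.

0.474

The likelihood of the observed sequence under each hypothesis: P(data | box A) = (6/10)(3/9)(5/8)(2/7)(4/6) = 0.02381; P(data | box B) = (3/7)(3/6)(2/5)(2/4)(1/3) = 0.014286.
The prior-weighted likelihoods are 2/5 · 0.02381 = 0.0095238, 3/5 · 0.014286 = 0.0085714; with total 0.018095.
Therefore the posterior P(box B | data) = (0.0085714) / (0.018095) = 0.47368.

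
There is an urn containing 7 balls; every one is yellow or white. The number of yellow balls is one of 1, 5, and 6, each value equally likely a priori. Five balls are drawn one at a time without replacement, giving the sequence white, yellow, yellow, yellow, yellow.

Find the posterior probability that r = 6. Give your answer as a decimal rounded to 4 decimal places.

The likelihood of the observed sequence under each hypothesis: P(data | r = 1) = (6/7)(1/6)(0/5) = 0; P(data | r = 5) = (2/7)(5/6)(4/5)(3/4)(2/3) = 2/21; P(data | r = 6) = (1/7)(6/6)(5/5)(4/4)(3/3) = 1/7.
Weighting by the prior gives 1/3 · 0 = 0, 1/3 · 2/21 = 2/63, 1/3 · 1/7 = 1/21; summing to 5/63.
So P(r = 6 | data) = (1/21) / (5/63) = 3/5.

0.6000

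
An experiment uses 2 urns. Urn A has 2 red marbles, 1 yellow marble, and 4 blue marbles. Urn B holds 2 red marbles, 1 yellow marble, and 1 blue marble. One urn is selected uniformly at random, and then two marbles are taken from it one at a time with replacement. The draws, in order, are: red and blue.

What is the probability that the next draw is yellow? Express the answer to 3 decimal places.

0.189

Under each hypothesis, the probability of the observed sequence is: P(data | urn A) = (2/7)(4/7) = 8/49; P(data | urn B) = (2/4)(1/4) = 1/8.
Multiplying each by its prior: 1/2 · 8/49 = 4/49, 1/2 · 1/8 = 1/16; these sum to 113/784.
Normalising, the posterior is P(urn A | data) = 0.56637, P(urn B | data) = 0.43363.
So P(yellow next | data) = Σ P(yellow next | H) P(H | data) = (1/7)(0.56637) + (1/4)(0.43363) = 0.18932.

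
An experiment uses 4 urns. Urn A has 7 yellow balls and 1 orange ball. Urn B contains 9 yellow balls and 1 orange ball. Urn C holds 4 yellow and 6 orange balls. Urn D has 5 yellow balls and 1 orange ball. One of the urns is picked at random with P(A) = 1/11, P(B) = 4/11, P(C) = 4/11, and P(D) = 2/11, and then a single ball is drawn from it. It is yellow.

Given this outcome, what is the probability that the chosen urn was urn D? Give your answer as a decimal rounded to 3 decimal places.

0.215

For each hypothesis, P(data | H) works out to: P(data | urn A) = (7/8) = 0.875; P(data | urn B) = (9/10) = 0.9; P(data | urn C) = (4/10) = 0.4; P(data | urn D) = (5/6) = 0.83333.
Weighting by the prior gives 1/11 · 0.875 = 0.079545, 4/11 · 0.9 = 0.32727, 4/11 · 0.4 = 0.14545, 2/11 · 0.83333 = 0.15152; with total 0.70379.
Therefore the posterior P(urn D | data) = (0.15152) / (0.70379) = 0.21529.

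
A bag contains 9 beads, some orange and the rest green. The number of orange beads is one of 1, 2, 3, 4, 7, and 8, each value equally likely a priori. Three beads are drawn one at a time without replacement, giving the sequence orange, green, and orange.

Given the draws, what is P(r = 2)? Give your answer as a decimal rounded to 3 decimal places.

For each hypothesis, P(data | H) works out to: P(data | r = 1) = (1/9)(8/8)(0/7) = 0; P(data | r = 2) = (2/9)(7/8)(1/7) = 0.027778; P(data | r = 3) = (3/9)(6/8)(2/7) = 0.071429; P(data | r = 4) = (4/9)(5/8)(3/7) = 0.11905; P(data | r = 7) = (7/9)(2/8)(6/7) = 0.16667; P(data | r = 8) = (8/9)(1/8)(7/7) = 0.11111.
Weighting by the prior gives 1/6 · 0 = 0, 1/6 · 0.027778 = 0.0046296, 1/6 · 0.071429 = 0.011905, 1/6 · 0.11905 = 0.019841, 1/6 · 0.16667 = 0.027778, 1/6 · 0.11111 = 0.018519; with total 0.082672.
So P(r = 2 | data) = (0.0046296) / (0.082672) = 0.056.

0.056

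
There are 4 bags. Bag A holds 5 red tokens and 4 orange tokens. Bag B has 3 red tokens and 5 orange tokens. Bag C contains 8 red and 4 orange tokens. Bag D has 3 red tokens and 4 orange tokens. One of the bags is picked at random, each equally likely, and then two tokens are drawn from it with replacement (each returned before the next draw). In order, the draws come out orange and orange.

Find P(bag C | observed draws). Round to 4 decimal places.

0.1083

Compute the likelihood of the observed sequence for each case: P(data | bag A) = (4/9)(4/9) = 0.19753; P(data | bag B) = (5/8)(5/8) = 0.39062; P(data | bag C) = (4/12)(4/12) = 0.11111; P(data | bag D) = (4/7)(4/7) = 0.32653.
Multiplying each by its prior: 1/4 · 0.19753 = 0.049383, 1/4 · 0.39062 = 0.097656, 1/4 · 0.11111 = 0.027778, 1/4 · 0.32653 = 0.081633; summing to 0.25645.
Therefore the posterior P(bag C | data) = (0.027778) / (0.25645) = 0.10832.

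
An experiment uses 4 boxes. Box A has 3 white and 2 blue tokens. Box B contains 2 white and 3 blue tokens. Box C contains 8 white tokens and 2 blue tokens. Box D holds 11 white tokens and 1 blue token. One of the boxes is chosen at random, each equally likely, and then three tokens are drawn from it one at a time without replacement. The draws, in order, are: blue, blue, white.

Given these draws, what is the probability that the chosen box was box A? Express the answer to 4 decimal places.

0.3103

Compute the likelihood of the observed sequence for each case: P(data | box A) = (2/5)(1/4)(3/3) = 1/10; P(data | box B) = (3/5)(2/4)(2/3) = 1/5; P(data | box C) = (2/10)(1/9)(8/8) = 1/45; P(data | box D) = (1/12)(0/11) = 0.
Weighting by the prior gives 1/4 · 1/10 = 1/40, 1/4 · 1/5 = 1/20, 1/4 · 1/45 = 1/180, 1/4 · 0 = 0; summing to 29/360.
By Bayes' rule, P(box A | data) = (1/40) / (29/360) = 9/29.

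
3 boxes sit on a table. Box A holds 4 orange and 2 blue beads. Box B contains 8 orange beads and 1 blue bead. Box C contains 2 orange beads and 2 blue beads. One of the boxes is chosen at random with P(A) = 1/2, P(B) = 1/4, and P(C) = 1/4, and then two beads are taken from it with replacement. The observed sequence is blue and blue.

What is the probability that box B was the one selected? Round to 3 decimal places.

Under each hypothesis, the probability of the observed sequence is: P(data | box A) = (2/6)(2/6) = 0.11111; P(data | box B) = (1/9)(1/9) = 0.012346; P(data | box C) = (2/4)(2/4) = 0.25.
Weighting by the prior gives 1/2 · 0.11111 = 0.055556, 1/4 · 0.012346 = 0.0030864, 1/4 · 0.25 = 0.0625; these sum to 0.12114.
By Bayes' rule, P(box B | data) = (0.0030864) / (0.12114) = 0.025478.

0.025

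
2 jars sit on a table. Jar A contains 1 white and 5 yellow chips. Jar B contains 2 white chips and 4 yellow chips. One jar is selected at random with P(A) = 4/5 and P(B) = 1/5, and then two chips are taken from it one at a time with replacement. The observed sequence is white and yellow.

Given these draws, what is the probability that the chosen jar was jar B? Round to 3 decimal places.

0.286

For each hypothesis, P(data | H) works out to: P(data | jar A) = (1/6)(5/6) = 5/36; P(data | jar B) = (2/6)(4/6) = 2/9.
Multiplying each by its prior: 4/5 · 5/36 = 1/9, 1/5 · 2/9 = 2/45; with total 7/45.
Hence P(jar B | data) = (2/45) / (7/45) = 2/7.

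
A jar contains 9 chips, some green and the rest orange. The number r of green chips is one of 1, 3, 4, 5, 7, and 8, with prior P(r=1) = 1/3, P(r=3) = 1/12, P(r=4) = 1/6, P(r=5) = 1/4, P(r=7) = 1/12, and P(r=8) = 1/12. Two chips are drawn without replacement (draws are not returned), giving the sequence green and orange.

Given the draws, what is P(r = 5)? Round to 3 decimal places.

0.349

The likelihood of the observed sequence under each hypothesis: P(data | r = 1) = (1/9)(8/8) = 1/9; P(data | r = 3) = (3/9)(6/8) = 1/4; P(data | r = 4) = (4/9)(5/8) = 5/18; P(data | r = 5) = (5/9)(4/8) = 5/18; P(data | r = 7) = (7/9)(2/8) = 7/36; P(data | r = 8) = (8/9)(1/8) = 1/9.
The prior-weighted likelihoods are 1/3 · 1/9 = 1/27, 1/12 · 1/4 = 1/48, 1/6 · 5/18 = 5/108, 1/4 · 5/18 = 5/72, 1/12 · 7/36 = 7/432, 1/12 · 1/9 = 1/108; these sum to 43/216.
Therefore the posterior P(r = 5 | data) = (5/72) / (43/216) = 15/43.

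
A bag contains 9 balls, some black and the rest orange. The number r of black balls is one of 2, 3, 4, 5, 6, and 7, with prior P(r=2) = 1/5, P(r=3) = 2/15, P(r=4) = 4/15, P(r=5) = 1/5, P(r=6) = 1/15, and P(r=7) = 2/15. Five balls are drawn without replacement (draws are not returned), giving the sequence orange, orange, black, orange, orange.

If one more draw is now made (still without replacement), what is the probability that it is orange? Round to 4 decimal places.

Compute the likelihood of the observed sequence for each case: P(data | r = 2) = (7/9)(6/8)(2/7)(5/6)(4/5) = 0.11111; P(data | r = 3) = (6/9)(5/8)(3/7)(4/6)(3/5) = 0.071429; P(data | r = 4) = (5/9)(4/8)(4/7)(3/6)(2/5) = 0.031746; P(data | r = 5) = (4/9)(3/8)(5/7)(2/6)(1/5) = 0.0079365; P(data | r = 6) = (3/9)(2/8)(6/7)(1/6)(0/5) = 0; P(data | r = 7) = (2/9)(1/8)(7/7)(0/6) = 0.
Multiplying each by its prior: 1/5 · 0.11111 = 0.022222, 2/15 · 0.071429 = 0.0095238, 4/15 · 0.031746 = 0.0084656, 1/5 · 0.0079365 = 0.0015873, 1/15 · 0 = 0, 2/15 · 0 = 0; with total 0.041799.
Dividing through by the total gives posterior P(r = 2 | data) = 0.53165, P(r = 3 | data) = 0.22785, P(r = 4 | data) = 0.20253, P(r = 5 | data) = 0.037975, P(r = 6 | data) = 0, P(r = 7 | data) = 0.
The predictive probability is P(orange next | data) = (3/4)(0.53165) + (1/2)(0.22785) + (1/4)(0.20253) + (0)(0.037975) = 0.56329.

0.5633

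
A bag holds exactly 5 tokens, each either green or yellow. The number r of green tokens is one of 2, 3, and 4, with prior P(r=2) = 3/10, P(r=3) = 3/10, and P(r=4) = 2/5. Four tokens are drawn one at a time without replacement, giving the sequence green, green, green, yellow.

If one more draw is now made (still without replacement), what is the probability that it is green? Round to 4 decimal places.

0.7273

For each hypothesis, P(data | H) works out to: P(data | r = 2) = (2/5)(1/4)(0/3) = 0; P(data | r = 3) = (3/5)(2/4)(1/3)(2/2) = 1/10; P(data | r = 4) = (4/5)(3/4)(2/3)(1/2) = 1/5.
Weighting by the prior gives 3/10 · 0 = 0, 3/10 · 1/10 = 3/100, 2/5 · 1/5 = 2/25; these sum to 11/100.
Dividing through by the total gives posterior P(r = 2 | data) = 0, P(r = 3 | data) = 3/11, P(r = 4 | data) = 8/11.
The predictive probability is P(green next | data) = (0)(3/11) + (1)(8/11) = 8/11.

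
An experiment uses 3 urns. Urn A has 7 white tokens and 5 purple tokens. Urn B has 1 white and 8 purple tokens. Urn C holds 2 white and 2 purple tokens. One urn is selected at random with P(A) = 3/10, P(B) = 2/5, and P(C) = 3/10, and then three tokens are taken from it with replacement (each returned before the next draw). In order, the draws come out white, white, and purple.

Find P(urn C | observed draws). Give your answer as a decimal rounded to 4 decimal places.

For each hypothesis, P(data | H) works out to: P(data | urn A) = (7/12)(7/12)(5/12) = 0.14178; P(data | urn B) = (1/9)(1/9)(8/9) = 0.010974; P(data | urn C) = (2/4)(2/4)(2/4) = 0.125.
Weighting by the prior gives 3/10 · 0.14178 = 0.042535, 2/5 · 0.010974 = 0.0043896, 3/10 · 0.125 = 0.0375; with total 0.084424.
So P(urn C | data) = (0.0375) / (0.084424) = 0.44418.

0.4442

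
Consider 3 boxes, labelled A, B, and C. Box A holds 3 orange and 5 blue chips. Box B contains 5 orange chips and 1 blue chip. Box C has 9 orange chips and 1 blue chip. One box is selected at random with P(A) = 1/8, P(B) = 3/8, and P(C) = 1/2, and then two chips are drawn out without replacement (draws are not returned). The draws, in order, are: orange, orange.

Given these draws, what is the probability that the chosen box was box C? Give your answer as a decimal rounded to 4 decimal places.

0.6030

The likelihood of the observed sequence under each hypothesis: P(data | box A) = (3/8)(2/7) = 0.10714; P(data | box B) = (5/6)(4/5) = 0.66667; P(data | box C) = (9/10)(8/9) = 0.8.
Weighting by the prior gives 1/8 · 0.10714 = 0.013393, 3/8 · 0.66667 = 0.25, 1/2 · 0.8 = 0.4; with total 0.66339.
By Bayes' rule, P(box C | data) = (0.4) / (0.66339) = 0.60296.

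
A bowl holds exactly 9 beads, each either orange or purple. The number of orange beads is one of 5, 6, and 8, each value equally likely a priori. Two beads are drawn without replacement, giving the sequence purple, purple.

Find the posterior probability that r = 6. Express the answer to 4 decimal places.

Compute the likelihood of the observed sequence for each case: P(data | r = 5) = (4/9)(3/8) = 1/6; P(data | r = 6) = (3/9)(2/8) = 1/12; P(data | r = 8) = (1/9)(0/8) = 0.
Weighting by the prior gives 1/3 · 1/6 = 1/18, 1/3 · 1/12 = 1/36, 1/3 · 0 = 0; with total 1/12.
So P(r = 6 | data) = (1/36) / (1/12) = 1/3.

0.3333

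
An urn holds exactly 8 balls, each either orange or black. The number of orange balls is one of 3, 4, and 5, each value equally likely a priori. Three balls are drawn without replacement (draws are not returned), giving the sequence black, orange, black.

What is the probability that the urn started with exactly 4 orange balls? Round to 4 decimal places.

For each hypothesis, P(data | H) works out to: P(data | r = 3) = (5/8)(3/7)(4/6) = 5/28; P(data | r = 4) = (4/8)(4/7)(3/6) = 1/7; P(data | r = 5) = (3/8)(5/7)(2/6) = 5/56.
Multiplying each by its prior: 1/3 · 5/28 = 5/84, 1/3 · 1/7 = 1/21, 1/3 · 5/56 = 5/168; these sum to 23/168.
Therefore the posterior P(r = 4 | data) = (1/21) / (23/168) = 8/23.

0.3478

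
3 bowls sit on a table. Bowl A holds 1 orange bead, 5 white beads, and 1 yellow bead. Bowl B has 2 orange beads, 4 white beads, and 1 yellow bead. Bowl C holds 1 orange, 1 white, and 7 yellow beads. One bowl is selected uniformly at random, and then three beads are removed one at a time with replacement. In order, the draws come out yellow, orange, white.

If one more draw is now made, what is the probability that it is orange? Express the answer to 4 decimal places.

0.2066

For each hypothesis, P(data | H) works out to: P(data | bowl A) = (1/7)(1/7)(5/7) = 0.014577; P(data | bowl B) = (1/7)(2/7)(4/7) = 0.023324; P(data | bowl C) = (7/9)(1/9)(1/9) = 0.0096022.
The prior-weighted likelihoods are 1/3 · 0.014577 = 0.0048591, 1/3 · 0.023324 = 0.0077745, 1/3 · 0.0096022 = 0.0032007; these sum to 0.015834.
The posterior is then P(bowl A | data) = 0.30687, P(bowl B | data) = 0.49099, P(bowl C | data) = 0.20214.
So P(orange next | data) = Σ P(orange next | H) P(H | data) = (1/7)(0.30687) + (2/7)(0.49099) + (1/9)(0.20214) = 0.20658.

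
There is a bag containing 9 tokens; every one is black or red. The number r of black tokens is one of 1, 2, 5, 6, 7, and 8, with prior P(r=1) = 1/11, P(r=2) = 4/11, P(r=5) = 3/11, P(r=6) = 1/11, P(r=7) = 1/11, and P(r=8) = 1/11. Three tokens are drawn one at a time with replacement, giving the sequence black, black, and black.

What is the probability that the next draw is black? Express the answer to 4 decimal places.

For each hypothesis, P(data | H) works out to: P(data | r = 1) = (1/9)(1/9)(1/9) = 0.0013717; P(data | r = 2) = (2/9)(2/9)(2/9) = 0.010974; P(data | r = 5) = (5/9)(5/9)(5/9) = 0.17147; P(data | r = 6) = (6/9)(6/9)(6/9) = 0.2963; P(data | r = 7) = (7/9)(7/9)(7/9) = 0.47051; P(data | r = 8) = (8/9)(8/9)(8/9) = 0.70233.
Weighting by the prior gives 1/11 · 0.0013717 = 0.0001247, 4/11 · 0.010974 = 0.0039905, 3/11 · 0.17147 = 0.046764, 1/11 · 0.2963 = 0.026936, 1/11 · 0.47051 = 0.042773, 1/11 · 0.70233 = 0.063848; these sum to 0.18444.
The posterior is then P(r = 1 | data) = 0.00067613, P(r = 2 | data) = 0.021636, P(r = 5 | data) = 0.25355, P(r = 6 | data) = 0.14604, P(r = 7 | data) = 0.23191, P(r = 8 | data) = 0.34618.
So P(black next | data) = Σ P(black next | H) P(H | data) = (1/9)(0.00067613) + (2/9)(0.021636) + (5/9)(0.25355) + (2/3)(0.14604) + (7/9)(0.23191) + (8/9)(0.34618) = 0.7312.

0.7312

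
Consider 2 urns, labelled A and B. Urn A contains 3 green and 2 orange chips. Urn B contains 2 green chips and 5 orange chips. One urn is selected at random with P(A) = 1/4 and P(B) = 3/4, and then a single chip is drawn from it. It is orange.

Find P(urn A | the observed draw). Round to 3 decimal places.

0.157

Compute the likelihood of this draw for each case: P(data | urn A) = (2/5) = 2/5; P(data | urn B) = (5/7) = 5/7.
The prior-weighted likelihoods are 1/4 · 2/5 = 1/10, 3/4 · 5/7 = 15/28; with total 89/140.
Therefore the posterior P(urn A | data) = (1/10) / (89/140) = 14/89.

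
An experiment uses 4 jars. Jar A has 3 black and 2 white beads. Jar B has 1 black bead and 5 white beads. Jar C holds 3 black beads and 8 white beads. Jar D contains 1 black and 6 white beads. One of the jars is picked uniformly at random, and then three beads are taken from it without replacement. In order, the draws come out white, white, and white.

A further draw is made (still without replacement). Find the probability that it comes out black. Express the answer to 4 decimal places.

For each hypothesis, P(data | H) works out to: P(data | jar A) = (2/5)(1/4)(0/3) = 0; P(data | jar B) = (5/6)(4/5)(3/4) = 0.5; P(data | jar C) = (8/11)(7/10)(6/9) = 0.33939; P(data | jar D) = (6/7)(5/6)(4/5) = 0.57143.
The prior-weighted likelihoods are 1/4 · 0 = 0, 1/4 · 0.5 = 0.125, 1/4 · 0.33939 = 0.084848, 1/4 · 0.57143 = 0.14286; these sum to 0.35271.
Dividing through by the total gives posterior P(jar A | data) = 0, P(jar B | data) = 0.3544, P(jar C | data) = 0.24056, P(jar D | data) = 0.40503.
So P(black next | data) = Σ P(black next | H) P(H | data) = (1/3)(0.3544) + (3/8)(0.24056) + (1/4)(0.40503) = 0.3096.

0.3096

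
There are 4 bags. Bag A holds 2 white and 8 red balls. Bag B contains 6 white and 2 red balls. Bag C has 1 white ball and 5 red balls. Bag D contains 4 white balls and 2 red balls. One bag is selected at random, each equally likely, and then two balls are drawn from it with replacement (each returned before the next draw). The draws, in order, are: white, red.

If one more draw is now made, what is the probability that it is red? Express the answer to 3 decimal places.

0.515

For each hypothesis, P(data | H) works out to: P(data | bag A) = (2/10)(8/10) = 0.16; P(data | bag B) = (6/8)(2/8) = 0.1875; P(data | bag C) = (1/6)(5/6) = 0.13889; P(data | bag D) = (4/6)(2/6) = 0.22222.
The prior-weighted likelihoods are 1/4 · 0.16 = 0.04, 1/4 · 0.1875 = 0.046875, 1/4 · 0.13889 = 0.034722, 1/4 · 0.22222 = 0.055556; with total 0.17715.
The posterior is then P(bag A | data) = 0.22579, P(bag B | data) = 0.2646, P(bag C | data) = 0.196, P(bag D | data) = 0.3136.
Averaging over the posterior, P(red next | data) = (4/5)(0.22579) + (1/4)(0.2646) + (5/6)(0.196) + (1/3)(0.3136) = 0.51465.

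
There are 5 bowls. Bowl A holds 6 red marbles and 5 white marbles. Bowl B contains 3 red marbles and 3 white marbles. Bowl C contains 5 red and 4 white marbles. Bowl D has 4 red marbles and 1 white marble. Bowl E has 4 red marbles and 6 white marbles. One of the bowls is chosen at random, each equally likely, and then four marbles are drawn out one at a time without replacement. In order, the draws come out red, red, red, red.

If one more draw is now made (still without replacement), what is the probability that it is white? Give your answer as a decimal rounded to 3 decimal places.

0.928

Compute the likelihood of the observed sequence for each case: P(data | bowl A) = (6/11)(5/10)(4/9)(3/8) = 0.045455; P(data | bowl B) = (3/6)(2/5)(1/4)(0/3) = 0; P(data | bowl C) = (5/9)(4/8)(3/7)(2/6) = 0.039683; P(data | bowl D) = (4/5)(3/4)(2/3)(1/2) = 0.2; P(data | bowl E) = (4/10)(3/9)(2/8)(1/7) = 0.0047619.
Multiplying each by its prior: 1/5 · 0.045455 = 0.0090909, 1/5 · 0 = 0, 1/5 · 0.039683 = 0.0079365, 1/5 · 0.2 = 0.04, 1/5 · 0.0047619 = 0.00095238; with total 0.05798.
The posterior is then P(bowl A | data) = 0.15679, P(bowl B | data) = 0, P(bowl C | data) = 0.13688, P(bowl D | data) = 0.6899, P(bowl E | data) = 0.016426.
So P(white next | data) = Σ P(white next | H) P(H | data) = (5/7)(0.15679) + (4/5)(0.13688) + (1)(0.6899) + (1)(0.016426) = 0.92782.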